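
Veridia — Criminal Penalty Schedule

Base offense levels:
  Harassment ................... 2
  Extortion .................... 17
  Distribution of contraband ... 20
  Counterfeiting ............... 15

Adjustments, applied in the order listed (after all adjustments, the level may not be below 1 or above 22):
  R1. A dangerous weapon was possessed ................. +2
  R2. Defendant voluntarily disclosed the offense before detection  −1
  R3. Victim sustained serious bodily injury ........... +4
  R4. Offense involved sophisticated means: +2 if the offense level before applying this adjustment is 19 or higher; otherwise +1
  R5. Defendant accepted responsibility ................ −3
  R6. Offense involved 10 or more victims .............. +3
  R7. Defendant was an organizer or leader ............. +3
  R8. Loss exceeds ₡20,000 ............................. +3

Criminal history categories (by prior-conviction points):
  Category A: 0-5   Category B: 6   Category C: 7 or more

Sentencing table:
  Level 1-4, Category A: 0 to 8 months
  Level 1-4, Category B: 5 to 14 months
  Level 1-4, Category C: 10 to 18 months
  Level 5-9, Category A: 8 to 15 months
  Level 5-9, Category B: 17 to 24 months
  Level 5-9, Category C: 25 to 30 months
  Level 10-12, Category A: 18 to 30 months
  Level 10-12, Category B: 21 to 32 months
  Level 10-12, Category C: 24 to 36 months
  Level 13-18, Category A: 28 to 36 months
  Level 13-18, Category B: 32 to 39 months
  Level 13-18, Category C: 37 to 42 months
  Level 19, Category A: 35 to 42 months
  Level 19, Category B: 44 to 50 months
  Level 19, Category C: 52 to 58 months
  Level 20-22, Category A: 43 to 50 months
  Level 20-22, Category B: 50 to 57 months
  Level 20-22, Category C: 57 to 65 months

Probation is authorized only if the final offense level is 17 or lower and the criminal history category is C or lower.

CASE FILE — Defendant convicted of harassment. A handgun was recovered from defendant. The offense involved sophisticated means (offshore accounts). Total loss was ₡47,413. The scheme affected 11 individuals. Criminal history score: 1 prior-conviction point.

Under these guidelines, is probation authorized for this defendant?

Base offense level for harassment: 2.
R1 applies: 2 + 2 = 4.
R4 applies (level before this adjustment is 4 < 19, so +1): 4 + 1 = 5.
R6 applies: 5 + 3 = 8.
R8 applies: 8 + 3 = 11.
Final offense level: 11.
Criminal history: 1 prior point → Category A (0-5).
Level 11 falls in the 10-12 band.
Grid: Level 10-12 × Category A = 18-30 months.
Probation check: level 11 ≤ 17 and category A ≤ C → eligible.

Yes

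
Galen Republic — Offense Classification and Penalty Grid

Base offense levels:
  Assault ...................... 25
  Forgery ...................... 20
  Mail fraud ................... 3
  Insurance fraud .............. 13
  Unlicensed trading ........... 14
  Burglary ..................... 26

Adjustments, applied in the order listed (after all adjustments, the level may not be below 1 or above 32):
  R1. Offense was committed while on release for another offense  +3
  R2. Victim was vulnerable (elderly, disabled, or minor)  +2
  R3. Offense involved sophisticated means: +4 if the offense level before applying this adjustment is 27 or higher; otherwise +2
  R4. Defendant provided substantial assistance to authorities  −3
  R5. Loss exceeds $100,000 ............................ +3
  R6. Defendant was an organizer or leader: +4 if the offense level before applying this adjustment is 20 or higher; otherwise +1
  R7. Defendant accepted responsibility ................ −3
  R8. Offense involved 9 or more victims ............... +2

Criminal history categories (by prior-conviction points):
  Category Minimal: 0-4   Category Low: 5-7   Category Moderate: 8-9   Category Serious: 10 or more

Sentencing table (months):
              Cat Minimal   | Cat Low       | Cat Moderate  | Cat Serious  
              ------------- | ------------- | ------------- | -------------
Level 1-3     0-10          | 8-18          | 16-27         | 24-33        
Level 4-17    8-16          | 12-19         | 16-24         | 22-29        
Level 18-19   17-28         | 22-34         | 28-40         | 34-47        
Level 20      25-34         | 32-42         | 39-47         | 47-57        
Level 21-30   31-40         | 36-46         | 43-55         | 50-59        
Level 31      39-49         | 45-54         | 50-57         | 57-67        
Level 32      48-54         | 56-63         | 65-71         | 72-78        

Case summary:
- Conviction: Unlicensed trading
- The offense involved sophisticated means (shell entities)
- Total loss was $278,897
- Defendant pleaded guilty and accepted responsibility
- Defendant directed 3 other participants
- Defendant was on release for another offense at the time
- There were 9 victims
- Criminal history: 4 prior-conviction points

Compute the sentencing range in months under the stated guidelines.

Base offense level for unlicensed trading: 14.
R1 applies: 14 + 3 = 17.
R2 does not apply.
R3 applies (level before this adjustment is 17 < 27, so +2): 17 + 2 = 19.
R5 applies: 19 + 3 = 22.
R6 applies (level before this adjustment is 22 ≥ 20, so +4): 22 + 4 = 26.
R7 applies: 26 − 3 = 23.
R8 applies: 23 + 2 = 25.
Final offense level: 25.
Criminal history: 4 prior points → Category Minimal (0-4).
Level 25 falls in the 21-30 band.
Grid: Level 21-30 × Category Minimal = 31-40 months.

31-40 months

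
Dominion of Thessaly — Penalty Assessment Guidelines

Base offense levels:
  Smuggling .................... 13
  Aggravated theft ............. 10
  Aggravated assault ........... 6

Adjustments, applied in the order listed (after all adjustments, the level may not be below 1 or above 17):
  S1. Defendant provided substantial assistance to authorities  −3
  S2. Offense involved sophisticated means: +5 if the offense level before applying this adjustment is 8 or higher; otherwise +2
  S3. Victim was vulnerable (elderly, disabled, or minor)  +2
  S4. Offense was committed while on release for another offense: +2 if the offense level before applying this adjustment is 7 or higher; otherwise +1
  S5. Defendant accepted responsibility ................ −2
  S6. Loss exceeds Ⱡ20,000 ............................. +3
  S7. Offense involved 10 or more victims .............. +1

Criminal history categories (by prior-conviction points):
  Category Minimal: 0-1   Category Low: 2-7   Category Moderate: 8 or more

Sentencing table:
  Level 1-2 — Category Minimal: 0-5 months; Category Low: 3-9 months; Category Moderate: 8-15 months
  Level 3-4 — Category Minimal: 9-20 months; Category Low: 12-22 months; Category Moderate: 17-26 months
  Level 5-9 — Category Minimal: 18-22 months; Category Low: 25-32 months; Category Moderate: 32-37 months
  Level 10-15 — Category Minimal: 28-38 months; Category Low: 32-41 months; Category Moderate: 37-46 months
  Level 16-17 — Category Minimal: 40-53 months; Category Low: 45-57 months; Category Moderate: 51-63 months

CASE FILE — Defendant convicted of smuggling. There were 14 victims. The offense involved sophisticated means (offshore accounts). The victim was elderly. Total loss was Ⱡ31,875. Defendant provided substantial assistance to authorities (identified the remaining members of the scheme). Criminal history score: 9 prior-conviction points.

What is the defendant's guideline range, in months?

Base offense level for smuggling: 13.
S1 applies: 13 − 3 = 10.
S2 applies (level before this adjustment is 10 ≥ 8, so +5): 10 + 5 = 15.
S3 applies: 15 + 2 = 17.
S5 does not apply.
S6 applies: 17 + 3 = 20.
S7 applies: 20 + 1 = 21.
Level 21 exceeds the maximum of 17; capped at 17.
Final offense level: 17.
Criminal history: 9 prior points → Category Moderate (8+).
Level 17 falls in the 16-17 band.
Grid: Level 16-17 × Category Moderate = 51-63 months.

51-63 months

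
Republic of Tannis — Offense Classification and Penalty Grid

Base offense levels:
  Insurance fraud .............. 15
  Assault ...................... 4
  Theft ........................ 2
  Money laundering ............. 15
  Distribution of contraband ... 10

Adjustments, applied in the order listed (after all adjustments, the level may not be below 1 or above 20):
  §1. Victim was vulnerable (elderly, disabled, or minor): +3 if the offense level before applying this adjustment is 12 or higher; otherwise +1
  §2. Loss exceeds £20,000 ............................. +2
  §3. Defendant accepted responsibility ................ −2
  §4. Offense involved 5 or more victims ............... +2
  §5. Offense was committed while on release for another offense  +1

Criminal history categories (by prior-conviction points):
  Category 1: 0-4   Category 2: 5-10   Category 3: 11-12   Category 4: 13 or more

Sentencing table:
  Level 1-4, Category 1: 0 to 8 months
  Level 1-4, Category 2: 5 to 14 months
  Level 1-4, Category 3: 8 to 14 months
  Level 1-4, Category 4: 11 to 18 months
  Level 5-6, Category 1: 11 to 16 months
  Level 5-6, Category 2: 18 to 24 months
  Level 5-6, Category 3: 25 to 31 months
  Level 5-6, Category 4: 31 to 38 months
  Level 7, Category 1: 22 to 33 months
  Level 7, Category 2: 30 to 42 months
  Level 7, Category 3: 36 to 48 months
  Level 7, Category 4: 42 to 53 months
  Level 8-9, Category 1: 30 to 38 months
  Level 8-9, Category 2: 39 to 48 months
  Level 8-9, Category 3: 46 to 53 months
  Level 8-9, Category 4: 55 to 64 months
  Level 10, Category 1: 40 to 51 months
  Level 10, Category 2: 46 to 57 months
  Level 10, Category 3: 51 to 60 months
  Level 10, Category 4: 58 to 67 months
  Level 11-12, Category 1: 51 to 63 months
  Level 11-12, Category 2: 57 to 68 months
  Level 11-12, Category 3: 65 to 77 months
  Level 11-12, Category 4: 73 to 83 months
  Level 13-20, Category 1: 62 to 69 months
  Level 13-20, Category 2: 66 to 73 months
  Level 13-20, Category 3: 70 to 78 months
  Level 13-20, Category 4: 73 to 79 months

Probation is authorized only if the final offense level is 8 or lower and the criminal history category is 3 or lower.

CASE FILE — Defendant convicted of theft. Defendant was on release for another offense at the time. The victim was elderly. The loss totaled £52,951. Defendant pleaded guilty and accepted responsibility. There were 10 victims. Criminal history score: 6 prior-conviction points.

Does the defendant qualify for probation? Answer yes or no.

Yes

Base offense level for theft: 2.
§1 applies (level before this adjustment is 2 < 12, so +1): 2 + 1 = 3.
§2 applies: 3 + 2 = 5.
§3 applies: 5 − 2 = 3.
§4 applies: 3 + 2 = 5.
§5 applies: 5 + 1 = 6.
Final offense level: 6.
Criminal history: 6 prior points → Category 2 (5-10).
Level 6 falls in the 5-6 band.
Grid: Level 5-6 × Category 2 = 18-24 months.
Probation check: level 6 ≤ 8 and category 2 ≤ 3 → eligible.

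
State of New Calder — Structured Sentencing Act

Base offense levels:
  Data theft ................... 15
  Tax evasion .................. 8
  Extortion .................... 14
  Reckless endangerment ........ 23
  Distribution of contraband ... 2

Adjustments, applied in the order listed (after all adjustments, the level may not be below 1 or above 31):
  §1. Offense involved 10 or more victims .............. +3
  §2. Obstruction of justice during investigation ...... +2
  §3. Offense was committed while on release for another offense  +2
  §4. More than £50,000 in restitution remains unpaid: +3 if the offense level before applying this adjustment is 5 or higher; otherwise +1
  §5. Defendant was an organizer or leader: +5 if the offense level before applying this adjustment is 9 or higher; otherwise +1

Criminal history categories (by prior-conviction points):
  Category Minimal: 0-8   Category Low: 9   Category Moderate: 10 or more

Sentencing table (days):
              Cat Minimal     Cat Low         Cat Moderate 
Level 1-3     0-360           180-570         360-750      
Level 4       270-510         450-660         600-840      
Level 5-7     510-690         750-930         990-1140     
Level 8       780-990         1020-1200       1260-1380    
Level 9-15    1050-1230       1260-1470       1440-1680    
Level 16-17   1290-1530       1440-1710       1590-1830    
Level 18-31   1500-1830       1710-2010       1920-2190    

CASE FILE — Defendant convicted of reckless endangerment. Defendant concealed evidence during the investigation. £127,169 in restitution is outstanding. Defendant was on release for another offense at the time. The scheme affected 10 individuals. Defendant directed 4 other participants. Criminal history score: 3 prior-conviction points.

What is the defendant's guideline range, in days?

Base offense level for reckless endangerment: 23.
§1 applies: 23 + 3 = 26.
§2 applies: 26 + 2 = 28.
§3 applies: 28 + 2 = 30.
§4 applies (level before this adjustment is 30 ≥ 5, so +3): 30 + 3 = 33.
§5 applies (level before this adjustment is 33 ≥ 9, so +5): 33 + 5 = 38.
Level 38 exceeds the maximum of 31; capped at 31.
Final offense level: 31.
Criminal history: 3 prior points → Category Minimal (0-8).
Level 31 falls in the 18-31 band.
Grid: Level 18-31 × Category Minimal = 1500-1830 days.

1500-1830 days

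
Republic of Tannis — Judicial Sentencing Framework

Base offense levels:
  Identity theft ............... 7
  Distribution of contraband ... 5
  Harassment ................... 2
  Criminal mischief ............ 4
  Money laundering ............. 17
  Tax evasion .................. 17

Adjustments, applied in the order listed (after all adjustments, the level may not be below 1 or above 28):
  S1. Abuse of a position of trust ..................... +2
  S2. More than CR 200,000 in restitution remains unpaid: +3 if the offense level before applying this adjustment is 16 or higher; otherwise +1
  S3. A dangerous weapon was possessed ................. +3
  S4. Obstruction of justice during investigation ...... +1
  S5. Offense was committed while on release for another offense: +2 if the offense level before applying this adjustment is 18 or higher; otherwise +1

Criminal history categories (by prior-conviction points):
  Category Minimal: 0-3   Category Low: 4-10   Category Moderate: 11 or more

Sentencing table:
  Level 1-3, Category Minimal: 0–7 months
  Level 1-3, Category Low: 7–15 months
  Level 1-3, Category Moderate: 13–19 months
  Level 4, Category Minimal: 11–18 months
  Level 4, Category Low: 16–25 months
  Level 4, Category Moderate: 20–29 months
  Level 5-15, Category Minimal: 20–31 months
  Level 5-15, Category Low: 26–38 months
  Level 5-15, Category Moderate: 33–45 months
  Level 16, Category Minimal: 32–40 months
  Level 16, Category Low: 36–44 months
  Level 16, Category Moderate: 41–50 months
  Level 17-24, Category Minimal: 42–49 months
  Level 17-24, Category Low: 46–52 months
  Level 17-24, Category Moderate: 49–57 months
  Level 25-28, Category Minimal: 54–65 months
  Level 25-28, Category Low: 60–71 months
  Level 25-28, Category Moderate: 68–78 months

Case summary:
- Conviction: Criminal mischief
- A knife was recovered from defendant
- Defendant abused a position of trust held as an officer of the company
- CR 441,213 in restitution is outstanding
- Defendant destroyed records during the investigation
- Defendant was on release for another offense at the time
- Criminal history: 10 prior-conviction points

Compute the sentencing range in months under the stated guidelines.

26-38 months

Base offense level for criminal mischief: 4.
S1 applies: 4 + 2 = 6.
S2 applies (level before this adjustment is 6 < 16, so +1): 6 + 1 = 7.
S3 applies: 7 + 3 = 10.
S4 applies: 10 + 1 = 11.
S5 applies (level before this adjustment is 11 < 18, so +1): 11 + 1 = 12.
Final offense level: 12.
Criminal history: 10 prior points → Category Low (4-10).
Level 12 falls in the 5-15 band.
Grid: Level 5-15 × Category Low = 26-38 months.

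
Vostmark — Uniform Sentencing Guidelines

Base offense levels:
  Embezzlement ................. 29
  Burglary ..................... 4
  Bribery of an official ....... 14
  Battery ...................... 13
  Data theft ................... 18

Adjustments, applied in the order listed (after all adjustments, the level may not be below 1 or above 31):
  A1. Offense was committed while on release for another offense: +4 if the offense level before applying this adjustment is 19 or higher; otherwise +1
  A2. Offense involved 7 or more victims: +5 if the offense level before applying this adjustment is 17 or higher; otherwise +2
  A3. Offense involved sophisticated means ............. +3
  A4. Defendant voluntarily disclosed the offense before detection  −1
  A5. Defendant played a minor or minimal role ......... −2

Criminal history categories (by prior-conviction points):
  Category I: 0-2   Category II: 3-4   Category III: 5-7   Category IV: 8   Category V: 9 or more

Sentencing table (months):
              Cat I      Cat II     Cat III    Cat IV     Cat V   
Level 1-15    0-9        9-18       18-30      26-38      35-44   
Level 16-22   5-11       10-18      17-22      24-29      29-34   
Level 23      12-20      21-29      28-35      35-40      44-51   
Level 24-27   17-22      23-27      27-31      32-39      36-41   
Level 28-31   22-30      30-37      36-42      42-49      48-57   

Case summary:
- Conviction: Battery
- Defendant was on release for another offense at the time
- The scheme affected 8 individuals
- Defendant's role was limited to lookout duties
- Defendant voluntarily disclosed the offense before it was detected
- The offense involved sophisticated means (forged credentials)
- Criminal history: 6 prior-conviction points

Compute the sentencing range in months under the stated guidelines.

17-22 months

Base offense level for battery: 13.
A1 applies (level before this adjustment is 13 < 19, so +1): 13 + 1 = 14.
A2 applies (level before this adjustment is 14 < 17, so +2): 14 + 2 = 16.
A3 applies: 16 + 3 = 19.
A4 applies: 19 − 1 = 18.
A5 applies: 18 − 2 = 16.
Final offense level: 16.
Criminal history: 6 prior points → Category III (5-7).
Level 16 falls in the 16-22 band.
Grid: Level 16-22 × Category III = 17-22 months.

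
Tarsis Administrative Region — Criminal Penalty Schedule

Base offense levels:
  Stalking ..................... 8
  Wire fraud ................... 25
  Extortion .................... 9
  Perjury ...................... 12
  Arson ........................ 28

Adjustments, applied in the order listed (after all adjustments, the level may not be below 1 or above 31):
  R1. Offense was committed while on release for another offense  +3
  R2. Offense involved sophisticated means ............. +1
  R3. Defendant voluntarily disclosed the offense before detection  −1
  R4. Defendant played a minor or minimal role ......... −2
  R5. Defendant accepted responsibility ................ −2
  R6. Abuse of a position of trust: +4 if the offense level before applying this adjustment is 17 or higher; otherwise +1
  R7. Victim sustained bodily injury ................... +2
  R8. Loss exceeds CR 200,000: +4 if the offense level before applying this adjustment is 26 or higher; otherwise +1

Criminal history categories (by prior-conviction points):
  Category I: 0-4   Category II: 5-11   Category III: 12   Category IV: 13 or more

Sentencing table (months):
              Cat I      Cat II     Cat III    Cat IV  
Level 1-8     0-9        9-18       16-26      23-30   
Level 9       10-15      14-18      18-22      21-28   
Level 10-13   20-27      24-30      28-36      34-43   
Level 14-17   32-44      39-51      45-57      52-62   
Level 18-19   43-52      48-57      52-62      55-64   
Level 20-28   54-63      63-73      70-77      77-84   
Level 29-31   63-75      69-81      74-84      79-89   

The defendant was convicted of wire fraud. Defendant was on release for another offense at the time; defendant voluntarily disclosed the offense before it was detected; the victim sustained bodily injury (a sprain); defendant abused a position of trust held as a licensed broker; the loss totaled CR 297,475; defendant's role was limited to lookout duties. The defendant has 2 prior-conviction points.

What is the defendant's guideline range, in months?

63-75 months

Base offense level for wire fraud: 25.
R1 applies: 25 + 3 = 28.
R3 applies: 28 − 1 = 27.
R4 applies: 27 − 2 = 25.
R6 applies (level before this adjustment is 25 ≥ 17, so +4): 25 + 4 = 29.
R7 applies: 29 + 2 = 31.
R8 applies (level before this adjustment is 31 ≥ 26, so +4): 31 + 4 = 35.
Level 35 exceeds the maximum of 31; capped at 31.
Final offense level: 31.
Criminal history: 2 prior points → Category I (0-4).
Level 31 falls in the 29-31 band.
Grid: Level 29-31 × Category I = 63-75 months.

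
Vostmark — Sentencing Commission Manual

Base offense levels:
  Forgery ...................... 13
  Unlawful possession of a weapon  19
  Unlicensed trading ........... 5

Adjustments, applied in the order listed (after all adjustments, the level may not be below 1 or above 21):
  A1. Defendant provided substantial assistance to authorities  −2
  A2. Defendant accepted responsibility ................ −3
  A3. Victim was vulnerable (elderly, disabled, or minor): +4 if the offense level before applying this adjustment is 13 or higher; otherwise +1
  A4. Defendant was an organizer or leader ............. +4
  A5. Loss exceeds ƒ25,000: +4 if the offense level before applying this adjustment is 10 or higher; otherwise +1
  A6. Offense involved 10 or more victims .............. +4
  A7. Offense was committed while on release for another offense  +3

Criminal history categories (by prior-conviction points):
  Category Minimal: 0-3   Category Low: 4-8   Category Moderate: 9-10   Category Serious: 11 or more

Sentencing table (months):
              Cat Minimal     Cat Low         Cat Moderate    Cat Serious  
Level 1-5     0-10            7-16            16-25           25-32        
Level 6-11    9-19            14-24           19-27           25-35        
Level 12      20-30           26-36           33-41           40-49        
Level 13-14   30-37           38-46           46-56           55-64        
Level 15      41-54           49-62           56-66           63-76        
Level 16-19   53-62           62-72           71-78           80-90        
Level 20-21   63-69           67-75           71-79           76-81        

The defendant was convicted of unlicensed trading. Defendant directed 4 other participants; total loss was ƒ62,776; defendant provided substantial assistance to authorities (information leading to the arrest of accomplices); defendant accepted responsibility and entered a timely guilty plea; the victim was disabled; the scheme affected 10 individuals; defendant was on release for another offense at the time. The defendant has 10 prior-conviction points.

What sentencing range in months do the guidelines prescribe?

46-56 months

Base offense level for unlicensed trading: 5.
A1 applies: 5 − 2 = 3.
A2 applies: 3 − 3 = 0.
A3 applies (level before this adjustment is 0 < 13, so +1): 0 + 1 = 1.
A4 applies: 1 + 4 = 5.
A5 applies (level before this adjustment is 5 < 10, so +1): 5 + 1 = 6.
A6 applies: 6 + 4 = 10.
A7 applies: 10 + 3 = 13.
Final offense level: 13.
Criminal history: 10 prior points → Category Moderate (9-10).
Level 13 falls in the 13-14 band.
Grid: Level 13-14 × Category Moderate = 46-56 months.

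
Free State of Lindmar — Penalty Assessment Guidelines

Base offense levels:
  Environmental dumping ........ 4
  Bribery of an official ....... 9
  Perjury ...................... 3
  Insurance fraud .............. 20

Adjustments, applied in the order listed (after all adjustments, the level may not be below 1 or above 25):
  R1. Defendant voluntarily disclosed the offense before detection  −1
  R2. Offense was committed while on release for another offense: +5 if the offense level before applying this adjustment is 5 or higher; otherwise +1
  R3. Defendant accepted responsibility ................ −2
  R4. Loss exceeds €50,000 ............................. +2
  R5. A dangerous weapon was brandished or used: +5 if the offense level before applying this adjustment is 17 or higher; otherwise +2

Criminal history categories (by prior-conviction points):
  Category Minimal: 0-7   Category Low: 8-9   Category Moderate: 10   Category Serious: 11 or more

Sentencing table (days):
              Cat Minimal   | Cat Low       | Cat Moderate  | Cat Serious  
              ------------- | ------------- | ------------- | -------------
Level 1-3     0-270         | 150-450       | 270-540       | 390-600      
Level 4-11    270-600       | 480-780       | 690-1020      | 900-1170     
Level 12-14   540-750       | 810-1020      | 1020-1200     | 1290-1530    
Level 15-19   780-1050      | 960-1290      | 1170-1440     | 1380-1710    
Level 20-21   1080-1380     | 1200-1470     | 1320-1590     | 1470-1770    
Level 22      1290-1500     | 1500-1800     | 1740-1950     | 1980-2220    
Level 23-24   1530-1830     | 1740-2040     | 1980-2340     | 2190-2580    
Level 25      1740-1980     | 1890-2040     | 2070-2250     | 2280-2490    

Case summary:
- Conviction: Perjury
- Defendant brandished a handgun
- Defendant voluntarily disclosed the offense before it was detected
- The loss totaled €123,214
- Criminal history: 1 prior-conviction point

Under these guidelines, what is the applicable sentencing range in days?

Base offense level for perjury: 3.
R1 applies: 3 − 1 = 2.
R2 does not apply.
R3 does not apply.
R4 applies: 2 + 2 = 4.
R5 applies (level before this adjustment is 4 < 17, so +2): 4 + 2 = 6.
Final offense level: 6.
Criminal history: 1 prior point → Category Minimal (0-7).
Level 6 falls in the 4-11 band.
Grid: Level 4-11 × Category Minimal = 270-600 days.

270-600 days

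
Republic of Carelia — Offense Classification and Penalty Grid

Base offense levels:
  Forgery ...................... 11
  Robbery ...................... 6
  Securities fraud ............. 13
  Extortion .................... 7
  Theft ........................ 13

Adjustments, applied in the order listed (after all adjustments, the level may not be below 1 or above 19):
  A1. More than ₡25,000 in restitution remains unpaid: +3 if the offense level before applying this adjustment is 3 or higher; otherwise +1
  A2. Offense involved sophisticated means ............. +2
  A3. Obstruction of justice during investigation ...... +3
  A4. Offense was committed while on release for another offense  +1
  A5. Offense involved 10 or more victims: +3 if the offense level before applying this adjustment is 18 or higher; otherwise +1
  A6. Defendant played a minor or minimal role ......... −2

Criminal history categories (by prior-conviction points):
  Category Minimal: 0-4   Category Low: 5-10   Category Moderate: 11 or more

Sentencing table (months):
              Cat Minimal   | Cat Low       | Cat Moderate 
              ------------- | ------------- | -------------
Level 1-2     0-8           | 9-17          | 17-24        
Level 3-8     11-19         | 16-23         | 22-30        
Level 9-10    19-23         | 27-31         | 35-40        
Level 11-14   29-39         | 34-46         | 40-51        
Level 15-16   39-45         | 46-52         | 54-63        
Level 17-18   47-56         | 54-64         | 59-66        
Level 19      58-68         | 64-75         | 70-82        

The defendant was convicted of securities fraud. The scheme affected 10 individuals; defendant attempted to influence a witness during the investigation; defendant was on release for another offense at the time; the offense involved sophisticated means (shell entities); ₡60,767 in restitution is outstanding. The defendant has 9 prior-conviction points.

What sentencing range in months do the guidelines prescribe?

64-75 months

Base offense level for securities fraud: 13.
A1 applies (level before this adjustment is 13 ≥ 3, so +3): 13 + 3 = 16.
A2 applies: 16 + 2 = 18.
A3 applies: 18 + 3 = 21.
A4 applies: 21 + 1 = 22.
A5 applies (level before this adjustment is 22 ≥ 18, so +3): 22 + 3 = 25.
A6 does not apply.
Level 25 exceeds the maximum of 19; capped at 19.
Final offense level: 19.
Criminal history: 9 prior points → Category Low (5-10).
Level 19 falls in the 19 band.
Grid: Level 19 × Category Low = 64-75 months.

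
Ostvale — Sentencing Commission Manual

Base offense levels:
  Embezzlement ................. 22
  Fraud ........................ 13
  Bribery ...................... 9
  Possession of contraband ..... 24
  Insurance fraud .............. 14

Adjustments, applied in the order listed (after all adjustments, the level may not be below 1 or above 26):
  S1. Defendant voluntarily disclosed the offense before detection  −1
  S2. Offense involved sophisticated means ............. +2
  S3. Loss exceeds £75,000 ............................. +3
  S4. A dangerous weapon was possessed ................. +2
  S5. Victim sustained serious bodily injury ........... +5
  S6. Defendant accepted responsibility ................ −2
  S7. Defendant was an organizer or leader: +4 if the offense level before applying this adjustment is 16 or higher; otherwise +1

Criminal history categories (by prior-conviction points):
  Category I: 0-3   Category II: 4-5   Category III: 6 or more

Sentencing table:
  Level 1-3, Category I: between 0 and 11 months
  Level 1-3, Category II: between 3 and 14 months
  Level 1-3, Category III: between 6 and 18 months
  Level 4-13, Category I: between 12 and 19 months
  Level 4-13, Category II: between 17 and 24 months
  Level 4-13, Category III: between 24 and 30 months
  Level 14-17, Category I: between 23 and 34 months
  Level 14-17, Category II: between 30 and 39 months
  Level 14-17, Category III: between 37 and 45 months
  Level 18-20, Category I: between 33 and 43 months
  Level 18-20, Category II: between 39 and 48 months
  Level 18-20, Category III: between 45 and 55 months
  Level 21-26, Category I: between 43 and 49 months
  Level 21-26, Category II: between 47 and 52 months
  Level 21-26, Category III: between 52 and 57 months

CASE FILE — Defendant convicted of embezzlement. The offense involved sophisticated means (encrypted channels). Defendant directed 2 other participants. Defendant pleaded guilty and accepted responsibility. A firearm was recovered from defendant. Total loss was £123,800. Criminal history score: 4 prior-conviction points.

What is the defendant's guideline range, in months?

Base offense level for embezzlement: 22.
S2 applies: 22 + 2 = 24.
S3 applies: 24 + 3 = 27.
S4 applies: 27 + 2 = 29.
S5 does not apply.
S6 applies: 29 − 2 = 27.
S7 applies (level before this adjustment is 27 ≥ 16, so +4): 27 + 4 = 31.
Level 31 exceeds the maximum of 26; capped at 26.
Final offense level: 26.
Criminal history: 4 prior points → Category II (4-5).
Level 26 falls in the 21-26 band.
Grid: Level 21-26 × Category II = 47-52 months.

47-52 months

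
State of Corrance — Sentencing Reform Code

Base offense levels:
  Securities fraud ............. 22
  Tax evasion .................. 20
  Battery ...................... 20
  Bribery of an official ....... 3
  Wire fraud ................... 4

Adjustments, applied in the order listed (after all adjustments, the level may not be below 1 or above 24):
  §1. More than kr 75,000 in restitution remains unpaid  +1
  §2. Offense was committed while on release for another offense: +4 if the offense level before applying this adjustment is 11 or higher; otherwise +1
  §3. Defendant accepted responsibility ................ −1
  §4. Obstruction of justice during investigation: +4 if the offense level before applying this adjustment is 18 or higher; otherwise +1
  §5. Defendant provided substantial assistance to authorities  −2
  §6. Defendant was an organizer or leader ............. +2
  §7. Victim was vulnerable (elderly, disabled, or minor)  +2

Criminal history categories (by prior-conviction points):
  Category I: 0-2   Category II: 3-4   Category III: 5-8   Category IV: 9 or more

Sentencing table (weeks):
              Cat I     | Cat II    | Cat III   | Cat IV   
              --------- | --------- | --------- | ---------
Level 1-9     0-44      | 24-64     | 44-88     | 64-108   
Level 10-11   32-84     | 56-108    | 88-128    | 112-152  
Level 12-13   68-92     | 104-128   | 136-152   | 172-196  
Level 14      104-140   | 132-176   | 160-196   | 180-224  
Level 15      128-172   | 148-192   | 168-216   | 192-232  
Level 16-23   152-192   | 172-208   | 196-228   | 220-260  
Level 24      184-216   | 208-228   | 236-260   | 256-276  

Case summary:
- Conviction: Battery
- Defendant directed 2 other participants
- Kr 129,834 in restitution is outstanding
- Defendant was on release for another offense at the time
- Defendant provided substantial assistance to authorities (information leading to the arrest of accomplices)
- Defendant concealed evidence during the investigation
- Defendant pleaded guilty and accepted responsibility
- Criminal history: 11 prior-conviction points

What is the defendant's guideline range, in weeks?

256-276 weeks

Base offense level for battery: 20.
§1 applies: 20 + 1 = 21.
§2 applies (level before this adjustment is 21 ≥ 11, so +4): 21 + 4 = 25.
§3 applies: 25 − 1 = 24.
§4 applies (level before this adjustment is 24 ≥ 18, so +4): 24 + 4 = 28.
§5 applies: 28 − 2 = 26.
§6 applies: 26 + 2 = 28.
§7 does not apply.
Level 28 exceeds the maximum of 24; capped at 24.
Final offense level: 24.
Criminal history: 11 prior points → Category IV (9+).
Level 24 falls in the 24 band.
Grid: Level 24 × Category IV = 256-276 weeks.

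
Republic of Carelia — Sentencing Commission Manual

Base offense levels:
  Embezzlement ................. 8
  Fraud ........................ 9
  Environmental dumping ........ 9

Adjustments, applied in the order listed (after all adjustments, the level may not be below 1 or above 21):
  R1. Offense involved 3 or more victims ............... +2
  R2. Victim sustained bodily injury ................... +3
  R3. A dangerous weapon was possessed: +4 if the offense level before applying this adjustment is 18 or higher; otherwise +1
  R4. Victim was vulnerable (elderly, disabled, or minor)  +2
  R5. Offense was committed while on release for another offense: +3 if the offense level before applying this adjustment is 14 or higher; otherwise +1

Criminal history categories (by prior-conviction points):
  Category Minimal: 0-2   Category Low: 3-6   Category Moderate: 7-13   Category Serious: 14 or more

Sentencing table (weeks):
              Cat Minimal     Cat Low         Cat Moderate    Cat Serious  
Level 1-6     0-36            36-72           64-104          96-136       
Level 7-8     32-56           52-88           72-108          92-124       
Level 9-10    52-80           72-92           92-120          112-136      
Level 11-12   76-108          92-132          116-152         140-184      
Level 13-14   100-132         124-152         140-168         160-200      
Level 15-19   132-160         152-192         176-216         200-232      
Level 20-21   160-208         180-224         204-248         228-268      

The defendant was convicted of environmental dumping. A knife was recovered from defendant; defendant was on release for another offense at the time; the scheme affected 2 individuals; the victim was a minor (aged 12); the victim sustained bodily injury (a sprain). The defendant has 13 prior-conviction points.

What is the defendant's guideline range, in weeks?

176-216 weeks

Base offense level for environmental dumping: 9.
R1 does not apply.
R2 applies: 9 + 3 = 12.
R3 applies (level before this adjustment is 12 < 18, so +1): 12 + 1 = 13.
R4 applies: 13 + 2 = 15.
R5 applies (level before this adjustment is 15 ≥ 14, so +3): 15 + 3 = 18.
Final offense level: 18.
Criminal history: 13 prior points → Category Moderate (7-13).
Level 18 falls in the 15-19 band.
Grid: Level 15-19 × Category Moderate = 176-216 weeks.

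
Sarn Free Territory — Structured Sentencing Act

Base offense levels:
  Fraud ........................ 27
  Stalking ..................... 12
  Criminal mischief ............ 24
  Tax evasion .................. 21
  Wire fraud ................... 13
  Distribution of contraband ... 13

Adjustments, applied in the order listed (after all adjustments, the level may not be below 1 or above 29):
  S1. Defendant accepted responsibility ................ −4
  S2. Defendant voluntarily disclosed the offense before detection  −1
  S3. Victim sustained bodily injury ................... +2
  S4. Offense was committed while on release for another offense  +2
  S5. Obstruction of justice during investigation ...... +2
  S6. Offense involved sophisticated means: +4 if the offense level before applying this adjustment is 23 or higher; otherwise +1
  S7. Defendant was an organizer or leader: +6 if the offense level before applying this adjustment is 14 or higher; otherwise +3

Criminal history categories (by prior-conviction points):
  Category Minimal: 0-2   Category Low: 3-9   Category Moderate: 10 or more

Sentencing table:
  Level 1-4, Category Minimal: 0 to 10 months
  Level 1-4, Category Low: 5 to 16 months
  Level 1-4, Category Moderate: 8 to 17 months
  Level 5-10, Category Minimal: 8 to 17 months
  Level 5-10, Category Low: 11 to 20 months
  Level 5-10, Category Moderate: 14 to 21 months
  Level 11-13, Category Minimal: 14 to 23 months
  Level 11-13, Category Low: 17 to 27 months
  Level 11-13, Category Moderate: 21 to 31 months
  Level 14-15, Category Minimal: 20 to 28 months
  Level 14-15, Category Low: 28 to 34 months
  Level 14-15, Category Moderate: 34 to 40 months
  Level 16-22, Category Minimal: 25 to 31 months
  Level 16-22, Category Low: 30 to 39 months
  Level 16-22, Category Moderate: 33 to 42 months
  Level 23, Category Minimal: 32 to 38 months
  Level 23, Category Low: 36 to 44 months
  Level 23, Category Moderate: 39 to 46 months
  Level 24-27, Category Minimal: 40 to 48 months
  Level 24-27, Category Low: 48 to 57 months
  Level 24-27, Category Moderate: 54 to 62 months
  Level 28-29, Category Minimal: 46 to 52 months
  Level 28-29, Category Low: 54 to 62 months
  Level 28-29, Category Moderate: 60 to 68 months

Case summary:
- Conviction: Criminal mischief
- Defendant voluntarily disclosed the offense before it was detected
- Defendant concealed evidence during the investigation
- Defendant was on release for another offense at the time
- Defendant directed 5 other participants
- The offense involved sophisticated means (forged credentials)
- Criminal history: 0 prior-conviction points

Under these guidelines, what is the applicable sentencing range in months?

46-52 months

Base offense level for criminal mischief: 24.
S2 applies: 24 − 1 = 23.
S3 does not apply.
S4 applies: 23 + 2 = 25.
S5 applies: 25 + 2 = 27.
S6 applies (level before this adjustment is 27 ≥ 23, so +4): 27 + 4 = 31.
S7 applies (level before this adjustment is 31 ≥ 14, so +6): 31 + 6 = 37.
Level 37 exceeds the maximum of 29; capped at 29.
Final offense level: 29.
Criminal history: 0 prior points → Category Minimal (0-2).
Level 29 falls in the 28-29 band.
Grid: Level 28-29 × Category Minimal = 46-52 months.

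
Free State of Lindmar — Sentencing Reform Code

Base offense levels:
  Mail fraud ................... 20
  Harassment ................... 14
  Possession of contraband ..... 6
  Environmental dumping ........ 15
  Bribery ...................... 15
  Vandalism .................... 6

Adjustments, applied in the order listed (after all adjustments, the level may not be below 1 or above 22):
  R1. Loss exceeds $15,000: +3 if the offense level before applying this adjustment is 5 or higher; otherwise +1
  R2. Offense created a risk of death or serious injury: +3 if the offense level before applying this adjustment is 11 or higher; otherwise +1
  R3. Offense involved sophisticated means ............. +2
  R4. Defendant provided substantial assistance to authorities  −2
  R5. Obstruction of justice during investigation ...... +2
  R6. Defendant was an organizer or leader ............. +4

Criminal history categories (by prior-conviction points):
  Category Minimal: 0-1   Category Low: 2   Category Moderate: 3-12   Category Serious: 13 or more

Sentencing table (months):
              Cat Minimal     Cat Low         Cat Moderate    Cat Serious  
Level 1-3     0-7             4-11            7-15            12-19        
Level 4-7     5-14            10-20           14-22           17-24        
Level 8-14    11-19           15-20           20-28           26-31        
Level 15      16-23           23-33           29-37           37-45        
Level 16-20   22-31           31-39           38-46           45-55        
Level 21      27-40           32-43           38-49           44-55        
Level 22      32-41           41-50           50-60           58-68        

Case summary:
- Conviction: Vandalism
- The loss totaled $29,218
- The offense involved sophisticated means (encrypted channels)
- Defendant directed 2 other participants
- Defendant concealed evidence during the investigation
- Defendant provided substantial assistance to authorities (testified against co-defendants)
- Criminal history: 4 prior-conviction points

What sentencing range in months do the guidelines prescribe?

29-37 months

Base offense level for vandalism: 6.
R1 applies (level before this adjustment is 6 ≥ 5, so +3): 6 + 3 = 9.
R2 does not apply.
R3 applies: 9 + 2 = 11.
R4 applies: 11 − 2 = 9.
R5 applies: 9 + 2 = 11.
R6 applies: 11 + 4 = 15.
Final offense level: 15.
Criminal history: 4 prior points → Category Moderate (3-12).
Level 15 falls in the 15 band.
Grid: Level 15 × Category Moderate = 29-37 months.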